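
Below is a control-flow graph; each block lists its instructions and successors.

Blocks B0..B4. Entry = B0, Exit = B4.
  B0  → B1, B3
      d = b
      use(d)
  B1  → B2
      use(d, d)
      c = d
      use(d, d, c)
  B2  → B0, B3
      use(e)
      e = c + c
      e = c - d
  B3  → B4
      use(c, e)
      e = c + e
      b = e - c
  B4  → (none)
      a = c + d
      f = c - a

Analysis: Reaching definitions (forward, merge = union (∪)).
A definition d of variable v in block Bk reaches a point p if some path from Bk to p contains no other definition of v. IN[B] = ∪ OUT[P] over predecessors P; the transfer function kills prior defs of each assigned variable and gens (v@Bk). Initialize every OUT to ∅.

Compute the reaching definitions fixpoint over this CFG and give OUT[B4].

Per-block solution:
  B0: | IN={c@B1, d@B0, e@B2} | OUT={c@B1, d@B0, e@B2}
  B1: | IN={c@B1, d@B0, e@B2} | OUT={c@B1, d@B0, e@B2}
  B2: | IN={c@B1, d@B0, e@B2} | OUT={c@B1, d@B0, e@B2}
  B3: | IN={c@B1, d@B0, e@B2} | OUT={b@B3, c@B1, d@B0, e@B3}
  B4: | IN={b@B3, c@B1, d@B0, e@B3} | OUT={a@B4, b@B3, c@B1, d@B0, e@B3, f@B4}

Merge at B4: IN[B4] = OUT[B3] = {b@B3, c@B1, d@B0, e@B3}
Applying B4's transfer function to that IN value gives OUT[B4] (row B4 above).

Answer: {a@B4, b@B3, c@B1, d@B0, e@B3, f@B4}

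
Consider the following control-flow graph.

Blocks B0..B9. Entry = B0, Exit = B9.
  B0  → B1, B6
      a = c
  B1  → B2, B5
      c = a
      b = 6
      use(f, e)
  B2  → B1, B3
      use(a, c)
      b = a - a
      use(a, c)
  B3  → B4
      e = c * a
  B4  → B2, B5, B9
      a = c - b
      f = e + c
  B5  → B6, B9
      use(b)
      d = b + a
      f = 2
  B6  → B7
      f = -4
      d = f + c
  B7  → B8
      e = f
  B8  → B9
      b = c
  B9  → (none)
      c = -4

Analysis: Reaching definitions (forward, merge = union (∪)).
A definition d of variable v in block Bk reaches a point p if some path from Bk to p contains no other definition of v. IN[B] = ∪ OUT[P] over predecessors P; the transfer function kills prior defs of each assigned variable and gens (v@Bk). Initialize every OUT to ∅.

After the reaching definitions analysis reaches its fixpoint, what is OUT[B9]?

Converged values:
  B0:   IN={}   OUT={a@B0}
  B1:   IN={a@B0, a@B4, b@B2, c@B1, e@B3, f@B4}   OUT={a@B0, a@B4, b@B1, c@B1, e@B3, f@B4}
  B2:   IN={a@B0, a@B4, b@B1, b@B2, c@B1, e@B3, f@B4}   OUT={a@B0, a@B4, b@B2, c@B1, e@B3, f@B4}
  B3:   IN={a@B0, a@B4, b@B2, c@B1, e@B3, f@B4}   OUT={a@B0, a@B4, b@B2, c@B1, e@B3, f@B4}
  B4:   IN={a@B0, a@B4, b@B2, c@B1, e@B3, f@B4}   OUT={a@B4, b@B2, c@B1, e@B3, f@B4}
  B5:   IN={a@B0, a@B4, b@B1, b@B2, c@B1, e@B3, f@B4}   OUT={a@B0, a@B4, b@B1, b@B2, c@B1, d@B5, e@B3, f@B5}
  B6:   IN={a@B0, a@B4, b@B1, b@B2, c@B1, d@B5, e@B3, f@B5}   OUT={a@B0, a@B4, b@B1, b@B2, c@B1, d@B6, e@B3, f@B6}
  B7:   IN={a@B0, a@B4, b@B1, b@B2, c@B1, d@B6, e@B3, f@B6}   OUT={a@B0, a@B4, b@B1, b@B2, c@B1, d@B6, e@B7, f@B6}
  B8:   IN={a@B0, a@B4, b@B1, b@B2, c@B1, d@B6, e@B7, f@B6}   OUT={a@B0, a@B4, b@B8, c@B1, d@B6, e@B7, f@B6}
  B9:   IN={a@B0, a@B4, b@B1, b@B2, b@B8, c@B1, d@B5, d@B6, e@B3, e@B7, f@B4, f@B5, f@B6}   OUT={a@B0, a@B4, b@B1, b@B2, b@B8, c@B9, d@B5, d@B6, e@B3, e@B7, f@B4, f@B5, f@B6}

Merge at B9: IN[B9] = OUT[B4] ⊔ OUT[B5] ⊔ OUT[B8] = {a@B0, a@B4, b@B1, b@B2, b@B8, c@B1, d@B5, d@B6, e@B3, e@B7, f@B4, f@B5, f@B6}
Applying B9's transfer function to that IN value gives OUT[B9] (row B9 above).

Answer: {a@B0, a@B4, b@B1, b@B2, b@B8, c@B9, d@B5, d@B6, e@B3, e@B7, f@B4, f@B5, f@B6}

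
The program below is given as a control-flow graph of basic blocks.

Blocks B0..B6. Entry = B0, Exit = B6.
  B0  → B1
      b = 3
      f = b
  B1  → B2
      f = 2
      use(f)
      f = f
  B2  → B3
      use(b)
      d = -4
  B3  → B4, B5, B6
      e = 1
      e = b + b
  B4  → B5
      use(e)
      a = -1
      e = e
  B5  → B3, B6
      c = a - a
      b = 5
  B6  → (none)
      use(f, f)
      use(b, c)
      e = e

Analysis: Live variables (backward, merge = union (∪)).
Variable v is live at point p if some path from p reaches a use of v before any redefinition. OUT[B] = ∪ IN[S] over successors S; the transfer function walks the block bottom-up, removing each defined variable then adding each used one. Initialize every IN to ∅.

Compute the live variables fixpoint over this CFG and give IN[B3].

Answer: {a, b, c, f}

Working:
Per-block solution:
  B0:   IN={a, c}   OUT={a, b, c}
  B1:   IN={a, b, c}   OUT={a, b, c, f}
  B2:   IN={a, b, c, f}   OUT={a, b, c, f}
  B3:   IN={a, b, c, f}   OUT={a, b, c, e, f}
  B4:   IN={e, f}   OUT={a, e, f}
  B5:   IN={a, e, f}   OUT={a, b, c, e, f}
  B6:   IN={b, c, e, f}   OUT={}

Merge at B3: OUT[B3] = IN[B4] ⊔ IN[B5] ⊔ IN[B6] = {a, b, c, e, f}
Applying B3's transfer function to that OUT value gives IN[B3] (row B3 above).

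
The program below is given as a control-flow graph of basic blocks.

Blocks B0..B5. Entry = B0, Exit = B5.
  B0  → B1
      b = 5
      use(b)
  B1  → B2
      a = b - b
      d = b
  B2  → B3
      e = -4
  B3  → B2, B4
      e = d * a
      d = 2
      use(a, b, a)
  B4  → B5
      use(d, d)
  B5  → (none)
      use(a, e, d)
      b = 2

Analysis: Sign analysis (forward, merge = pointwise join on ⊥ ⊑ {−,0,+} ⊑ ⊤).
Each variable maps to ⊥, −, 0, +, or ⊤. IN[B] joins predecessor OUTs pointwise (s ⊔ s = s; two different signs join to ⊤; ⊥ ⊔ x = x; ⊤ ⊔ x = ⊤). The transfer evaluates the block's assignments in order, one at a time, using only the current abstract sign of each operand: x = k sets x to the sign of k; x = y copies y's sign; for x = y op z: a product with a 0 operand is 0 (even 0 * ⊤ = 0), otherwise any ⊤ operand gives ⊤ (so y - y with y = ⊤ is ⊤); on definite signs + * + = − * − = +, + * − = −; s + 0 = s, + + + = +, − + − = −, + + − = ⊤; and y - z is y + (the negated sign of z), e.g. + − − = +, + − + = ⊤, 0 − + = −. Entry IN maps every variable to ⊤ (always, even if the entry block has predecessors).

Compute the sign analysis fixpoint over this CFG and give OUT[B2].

Per-block solution:
  B0: | IN=(all ⊤) | OUT={b:+; rest ⊤}
  B1: | IN={b:+; rest ⊤} | OUT={b:+, d:+; rest ⊤}
  B2: | IN={b:+, d:+; rest ⊤} | OUT={b:+, d:+, e:-; rest ⊤}
  B3: | IN={b:+, d:+, e:-; rest ⊤} | OUT={b:+, d:+; rest ⊤}
  B4: | IN={b:+, d:+; rest ⊤} | OUT={b:+, d:+; rest ⊤}
  B5: | IN={b:+, d:+; rest ⊤} | OUT={b:+, d:+; rest ⊤}

Merge at B2: IN[B2] = OUT[B1] ⊔ OUT[B3] = {a: ⊤, b: +, c: ⊤, d: +, e: ⊤, f: ⊤}
Applying B2's transfer function to that IN value gives OUT[B2] (row B2 above).

Answer: {a: ⊤, b: +, c: ⊤, d: +, e: -, f: ⊤}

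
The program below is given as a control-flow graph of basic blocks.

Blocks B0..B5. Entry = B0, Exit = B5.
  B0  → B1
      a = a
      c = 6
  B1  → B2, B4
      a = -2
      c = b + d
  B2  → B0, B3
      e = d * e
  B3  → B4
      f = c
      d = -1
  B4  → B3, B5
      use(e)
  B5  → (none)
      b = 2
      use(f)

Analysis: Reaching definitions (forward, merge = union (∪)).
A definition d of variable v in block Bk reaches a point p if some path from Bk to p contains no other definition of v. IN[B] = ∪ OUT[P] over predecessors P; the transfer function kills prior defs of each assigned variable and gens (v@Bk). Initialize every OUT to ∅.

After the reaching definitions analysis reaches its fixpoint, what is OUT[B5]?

Answer: {a@B1, b@B5, c@B1, d@B3, e@B2, f@B3}

Trace:
Converged values:
  B0:   IN={a@B1, c@B1, e@B2}   OUT={a@B0, c@B0, e@B2}
  B1:   IN={a@B0, c@B0, e@B2}   OUT={a@B1, c@B1, e@B2}
  B2:   IN={a@B1, c@B1, e@B2}   OUT={a@B1, c@B1, e@B2}
  B3:   IN={a@B1, c@B1, d@B3, e@B2, f@B3}   OUT={a@B1, c@B1, d@B3, e@B2, f@B3}
  B4:   IN={a@B1, c@B1, d@B3, e@B2, f@B3}   OUT={a@B1, c@B1, d@B3, e@B2, f@B3}
  B5:   IN={a@B1, c@B1, d@B3, e@B2, f@B3}   OUT={a@B1, b@B5, c@B1, d@B3, e@B2, f@B3}

Merge at B5: IN[B5] = OUT[B4] = {a@B1, c@B1, d@B3, e@B2, f@B3}
Applying B5's transfer function to that IN value gives OUT[B5] (row B5 above).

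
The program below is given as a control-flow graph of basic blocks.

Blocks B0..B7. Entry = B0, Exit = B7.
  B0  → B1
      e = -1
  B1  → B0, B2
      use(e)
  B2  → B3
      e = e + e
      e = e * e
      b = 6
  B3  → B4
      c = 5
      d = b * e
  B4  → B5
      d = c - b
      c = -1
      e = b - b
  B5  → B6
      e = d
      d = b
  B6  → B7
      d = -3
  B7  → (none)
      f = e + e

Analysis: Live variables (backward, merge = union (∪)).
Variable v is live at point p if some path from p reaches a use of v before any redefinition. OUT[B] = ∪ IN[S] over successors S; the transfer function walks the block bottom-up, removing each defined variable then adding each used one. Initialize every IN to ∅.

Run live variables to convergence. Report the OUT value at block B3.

Answer: {b, c}

Derivation:
Per-block solution:
  B0:  IN={}  OUT={e}
  B1:  IN={e}  OUT={e}
  B2:  IN={e}  OUT={b, e}
  B3:  IN={b, e}  OUT={b, c}
  B4:  IN={b, c}  OUT={b, d}
  B5:  IN={b, d}  OUT={e}
  B6:  IN={e}  OUT={e}
  B7:  IN={e}  OUT={}

Merge at B3: OUT[B3] = IN[B4] = {b, c}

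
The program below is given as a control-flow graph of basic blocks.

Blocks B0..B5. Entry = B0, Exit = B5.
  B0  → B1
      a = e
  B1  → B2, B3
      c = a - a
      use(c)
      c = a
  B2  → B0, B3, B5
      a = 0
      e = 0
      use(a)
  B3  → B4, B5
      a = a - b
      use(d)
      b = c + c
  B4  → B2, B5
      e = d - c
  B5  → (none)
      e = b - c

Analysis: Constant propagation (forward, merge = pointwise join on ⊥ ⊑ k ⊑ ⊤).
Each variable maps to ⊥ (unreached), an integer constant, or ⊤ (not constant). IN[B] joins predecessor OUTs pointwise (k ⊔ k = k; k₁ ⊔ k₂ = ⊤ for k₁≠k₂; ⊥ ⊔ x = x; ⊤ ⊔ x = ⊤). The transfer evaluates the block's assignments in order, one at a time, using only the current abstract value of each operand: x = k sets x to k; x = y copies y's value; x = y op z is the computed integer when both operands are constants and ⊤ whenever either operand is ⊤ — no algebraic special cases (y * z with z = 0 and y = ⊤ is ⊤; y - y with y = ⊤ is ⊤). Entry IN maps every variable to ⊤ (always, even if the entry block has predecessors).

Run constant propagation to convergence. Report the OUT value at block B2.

Answer: {a: 0, b: ⊤, c: ⊤, d: ⊤, e: 0, f: ⊤}

Working:
Fixpoint table:
  B0:  IN=(all ⊤)  OUT=(all ⊤)
  B1:  IN=(all ⊤)  OUT=(all ⊤)
  B2:  IN=(all ⊤)  OUT={a:0, e:0; rest ⊤}
  B3:  IN=(all ⊤)  OUT=(all ⊤)
  B4:  IN=(all ⊤)  OUT=(all ⊤)
  B5:  IN=(all ⊤)  OUT=(all ⊤)

Merge at B2: IN[B2] = OUT[B1] ⊔ OUT[B4] = {a: ⊤, b: ⊤, c: ⊤, d: ⊤, e: ⊤, f: ⊤}
Applying B2's transfer function to that IN value gives OUT[B2] (row B2 above).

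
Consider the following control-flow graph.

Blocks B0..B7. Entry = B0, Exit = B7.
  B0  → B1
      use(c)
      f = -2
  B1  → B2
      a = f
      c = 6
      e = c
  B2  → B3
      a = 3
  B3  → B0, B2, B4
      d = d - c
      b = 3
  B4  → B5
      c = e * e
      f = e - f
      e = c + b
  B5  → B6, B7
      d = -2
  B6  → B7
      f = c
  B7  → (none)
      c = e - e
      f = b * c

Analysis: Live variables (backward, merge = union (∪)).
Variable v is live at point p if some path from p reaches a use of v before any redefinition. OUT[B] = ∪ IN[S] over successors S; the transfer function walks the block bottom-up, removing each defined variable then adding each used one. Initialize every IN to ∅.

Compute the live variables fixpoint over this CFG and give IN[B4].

Answer: {b, e, f}

Working:
Fixpoint table:
  B0:  IN={c, d}  OUT={d, f}
  B1:  IN={d, f}  OUT={c, d, e, f}
  B2:  IN={c, d, e, f}  OUT={c, d, e, f}
  B3:  IN={c, d, e, f}  OUT={b, c, d, e, f}
  B4:  IN={b, e, f}  OUT={b, c, e}
  B5:  IN={b, c, e}  OUT={b, c, e}
  B6:  IN={b, c, e}  OUT={b, e}
  B7:  IN={b, e}  OUT={}

Merge at B4: OUT[B4] = IN[B5] = {b, c, e}
Applying B4's transfer function to that OUT value gives IN[B4] (row B4 above).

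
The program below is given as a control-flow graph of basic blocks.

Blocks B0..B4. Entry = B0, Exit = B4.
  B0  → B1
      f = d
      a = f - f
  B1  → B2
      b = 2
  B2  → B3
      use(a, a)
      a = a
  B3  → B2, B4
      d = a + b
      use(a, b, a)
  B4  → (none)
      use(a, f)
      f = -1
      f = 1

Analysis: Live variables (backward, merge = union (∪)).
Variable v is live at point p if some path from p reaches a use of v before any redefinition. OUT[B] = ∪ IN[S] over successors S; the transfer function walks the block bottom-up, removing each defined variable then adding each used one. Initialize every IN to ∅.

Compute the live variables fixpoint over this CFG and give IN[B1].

Answer: {a, f}

Working:
Converged values:
  B0:   IN={d}   OUT={a, f}
  B1:   IN={a, f}   OUT={a, b, f}
  B2:   IN={a, b, f}   OUT={a, b, f}
  B3:   IN={a, b, f}   OUT={a, b, f}
  B4:   IN={a, f}   OUT={}

Merge at B1: OUT[B1] = IN[B2] = {a, b, f}
Applying B1's transfer function to that OUT value gives IN[B1] (row B1 above).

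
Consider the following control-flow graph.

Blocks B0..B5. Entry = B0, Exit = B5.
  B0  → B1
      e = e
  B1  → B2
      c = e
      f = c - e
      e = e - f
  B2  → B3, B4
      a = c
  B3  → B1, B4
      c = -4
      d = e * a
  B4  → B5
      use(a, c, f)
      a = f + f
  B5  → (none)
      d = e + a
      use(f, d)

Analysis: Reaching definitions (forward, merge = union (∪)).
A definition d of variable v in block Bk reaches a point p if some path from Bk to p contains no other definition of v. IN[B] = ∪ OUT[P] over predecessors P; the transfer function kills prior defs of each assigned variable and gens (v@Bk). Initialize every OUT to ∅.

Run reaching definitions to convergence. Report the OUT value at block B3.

Per-block solution:
  B0:  IN={}  OUT={e@B0}
  B1:  IN={a@B2, c@B3, d@B3, e@B0, e@B1, f@B1}  OUT={a@B2, c@B1, d@B3, e@B1, f@B1}
  B2:  IN={a@B2, c@B1, d@B3, e@B1, f@B1}  OUT={a@B2, c@B1, d@B3, e@B1, f@B1}
  B3:  IN={a@B2, c@B1, d@B3, e@B1, f@B1}  OUT={a@B2, c@B3, d@B3, e@B1, f@B1}
  B4:  IN={a@B2, c@B1, c@B3, d@B3, e@B1, f@B1}  OUT={a@B4, c@B1, c@B3, d@B3, e@B1, f@B1}
  B5:  IN={a@B4, c@B1, c@B3, d@B3, e@B1, f@B1}  OUT={a@B4, c@B1, c@B3, d@B5, e@B1, f@B1}

Merge at B3: IN[B3] = OUT[B2] = {a@B2, c@B1, d@B3, e@B1, f@B1}
Applying B3's transfer function to that IN value gives OUT[B3] (row B3 above).

Answer: {a@B2, c@B3, d@B3, e@B1, f@B1}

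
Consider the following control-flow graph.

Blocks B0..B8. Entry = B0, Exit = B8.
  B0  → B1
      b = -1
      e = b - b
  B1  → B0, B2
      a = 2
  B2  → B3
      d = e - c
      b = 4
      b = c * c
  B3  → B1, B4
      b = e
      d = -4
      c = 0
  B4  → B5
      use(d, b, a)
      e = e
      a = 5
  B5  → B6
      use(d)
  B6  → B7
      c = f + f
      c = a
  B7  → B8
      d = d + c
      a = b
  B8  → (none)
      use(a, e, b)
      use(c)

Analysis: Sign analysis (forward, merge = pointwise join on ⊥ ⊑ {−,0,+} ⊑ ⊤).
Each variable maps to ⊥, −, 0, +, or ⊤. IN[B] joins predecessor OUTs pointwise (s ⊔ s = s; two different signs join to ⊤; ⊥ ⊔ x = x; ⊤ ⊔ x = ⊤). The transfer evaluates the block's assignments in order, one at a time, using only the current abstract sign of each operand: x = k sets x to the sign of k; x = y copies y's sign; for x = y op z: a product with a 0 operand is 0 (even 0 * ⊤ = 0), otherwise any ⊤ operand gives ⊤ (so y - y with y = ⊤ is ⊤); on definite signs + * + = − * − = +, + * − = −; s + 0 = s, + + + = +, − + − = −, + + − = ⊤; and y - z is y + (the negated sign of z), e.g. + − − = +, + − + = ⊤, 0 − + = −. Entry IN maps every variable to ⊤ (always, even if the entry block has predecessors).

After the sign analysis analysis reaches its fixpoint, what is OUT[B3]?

Answer: {a: +, b: ⊤, c: 0, d: -, e: ⊤, f: ⊤}

Working:
Per-block solution:
  B0: | IN=(all ⊤) | OUT={b:-; rest ⊤}
  B1: | IN=(all ⊤) | OUT={a:+; rest ⊤}
  B2: | IN={a:+; rest ⊤} | OUT={a:+; rest ⊤}
  B3: | IN={a:+; rest ⊤} | OUT={a:+, c:0, d:-; rest ⊤}
  B4: | IN={a:+, c:0, d:-; rest ⊤} | OUT={a:+, c:0, d:-; rest ⊤}
  B5: | IN={a:+, c:0, d:-; rest ⊤} | OUT={a:+, c:0, d:-; rest ⊤}
  B6: | IN={a:+, c:0, d:-; rest ⊤} | OUT={a:+, c:+, d:-; rest ⊤}
  B7: | IN={a:+, c:+, d:-; rest ⊤} | OUT={c:+; rest ⊤}
  B8: | IN={c:+; rest ⊤} | OUT={c:+; rest ⊤}

Merge at B3: IN[B3] = OUT[B2] = {a: +, b: ⊤, c: ⊤, d: ⊤, e: ⊤, f: ⊤}
Applying B3's transfer function to that IN value gives OUT[B3] (row B3 above).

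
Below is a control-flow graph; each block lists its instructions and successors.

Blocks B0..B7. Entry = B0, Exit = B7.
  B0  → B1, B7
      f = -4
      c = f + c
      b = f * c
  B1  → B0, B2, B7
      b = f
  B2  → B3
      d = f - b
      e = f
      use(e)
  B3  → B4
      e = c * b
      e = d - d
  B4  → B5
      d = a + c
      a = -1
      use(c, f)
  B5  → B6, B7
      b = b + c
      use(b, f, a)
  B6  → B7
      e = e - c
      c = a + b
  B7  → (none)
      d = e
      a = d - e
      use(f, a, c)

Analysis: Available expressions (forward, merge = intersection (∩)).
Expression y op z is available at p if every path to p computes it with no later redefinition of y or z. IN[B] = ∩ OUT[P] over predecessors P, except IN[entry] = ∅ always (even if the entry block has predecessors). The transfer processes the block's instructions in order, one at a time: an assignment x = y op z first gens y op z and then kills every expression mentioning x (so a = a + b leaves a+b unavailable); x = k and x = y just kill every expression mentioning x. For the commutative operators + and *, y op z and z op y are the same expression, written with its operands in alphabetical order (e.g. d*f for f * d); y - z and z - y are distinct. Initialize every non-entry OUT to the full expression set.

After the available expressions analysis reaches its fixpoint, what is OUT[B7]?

Converged values:
  B0: | IN={} | OUT={c*f}
  B1: | IN={c*f} | OUT={c*f}
  B2: | IN={c*f} | OUT={c*f, f-b}
  B3: | IN={c*f, f-b} | OUT={b*c, c*f, d-d, f-b}
  B4: | IN={b*c, c*f, d-d, f-b} | OUT={b*c, c*f, f-b}
  B5: | IN={b*c, c*f, f-b} | OUT={c*f}
  B6: | IN={c*f} | OUT={a+b}
  B7: | IN={} | OUT={d-e}

Merge at B7: IN[B7] = OUT[B0] ∩ OUT[B1] ∩ OUT[B5] ∩ OUT[B6] = {}
Applying B7's transfer function to that IN value gives OUT[B7] (row B7 above).

Answer: {d-e}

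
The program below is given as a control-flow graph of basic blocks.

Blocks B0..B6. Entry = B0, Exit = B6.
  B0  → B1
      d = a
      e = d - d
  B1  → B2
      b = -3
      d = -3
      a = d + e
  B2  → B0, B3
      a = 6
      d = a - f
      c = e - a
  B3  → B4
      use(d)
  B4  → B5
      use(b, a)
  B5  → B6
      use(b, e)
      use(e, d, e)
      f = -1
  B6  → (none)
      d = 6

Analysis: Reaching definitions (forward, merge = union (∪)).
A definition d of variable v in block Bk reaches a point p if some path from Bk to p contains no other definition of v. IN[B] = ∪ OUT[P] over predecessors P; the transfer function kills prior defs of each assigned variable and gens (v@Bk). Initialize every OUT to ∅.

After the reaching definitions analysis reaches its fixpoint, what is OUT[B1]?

Answer: {a@B1, b@B1, c@B2, d@B1, e@B0}

Derivation:
Per-block solution:
  B0: | IN={a@B2, b@B1, c@B2, d@B2, e@B0} | OUT={a@B2, b@B1, c@B2, d@B0, e@B0}
  B1: | IN={a@B2, b@B1, c@B2, d@B0, e@B0} | OUT={a@B1, b@B1, c@B2, d@B1, e@B0}
  B2: | IN={a@B1, b@B1, c@B2, d@B1, e@B0} | OUT={a@B2, b@B1, c@B2, d@B2, e@B0}
  B3: | IN={a@B2, b@B1, c@B2, d@B2, e@B0} | OUT={a@B2, b@B1, c@B2, d@B2, e@B0}
  B4: | IN={a@B2, b@B1, c@B2, d@B2, e@B0} | OUT={a@B2, b@B1, c@B2, d@B2, e@B0}
  B5: | IN={a@B2, b@B1, c@B2, d@B2, e@B0} | OUT={a@B2, b@B1, c@B2, d@B2, e@B0, f@B5}
  B6: | IN={a@B2, b@B1, c@B2, d@B2, e@B0, f@B5} | OUT={a@B2, b@B1, c@B2, d@B6, e@B0, f@B5}

Merge at B1: IN[B1] = OUT[B0] = {a@B2, b@B1, c@B2, d@B0, e@B0}
Applying B1's transfer function to that IN value gives OUT[B1] (row B1 above).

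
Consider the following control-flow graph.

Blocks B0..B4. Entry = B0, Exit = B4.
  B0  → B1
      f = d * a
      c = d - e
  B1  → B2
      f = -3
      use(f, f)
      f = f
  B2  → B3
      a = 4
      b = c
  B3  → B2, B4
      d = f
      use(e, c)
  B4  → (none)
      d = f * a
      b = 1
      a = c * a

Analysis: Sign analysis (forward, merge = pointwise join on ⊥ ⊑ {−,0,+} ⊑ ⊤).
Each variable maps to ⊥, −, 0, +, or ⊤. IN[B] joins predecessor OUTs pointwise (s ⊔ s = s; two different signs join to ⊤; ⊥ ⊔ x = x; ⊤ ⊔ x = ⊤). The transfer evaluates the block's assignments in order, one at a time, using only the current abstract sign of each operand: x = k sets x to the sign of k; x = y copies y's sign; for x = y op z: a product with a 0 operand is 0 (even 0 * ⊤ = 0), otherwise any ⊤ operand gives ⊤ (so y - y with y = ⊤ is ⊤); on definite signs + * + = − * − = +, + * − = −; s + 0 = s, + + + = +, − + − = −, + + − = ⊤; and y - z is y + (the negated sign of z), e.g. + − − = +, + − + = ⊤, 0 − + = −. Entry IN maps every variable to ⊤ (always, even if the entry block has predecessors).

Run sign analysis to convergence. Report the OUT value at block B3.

Answer: {a: +, b: ⊤, c: ⊤, d: -, e: ⊤, f: -}

Derivation:
Per-block solution:
  B0: | IN=(all ⊤) | OUT=(all ⊤)
  B1: | IN=(all ⊤) | OUT={f:-; rest ⊤}
  B2: | IN={f:-; rest ⊤} | OUT={a:+, f:-; rest ⊤}
  B3: | IN={a:+, f:-; rest ⊤} | OUT={a:+, d:-, f:-; rest ⊤}
  B4: | IN={a:+, d:-, f:-; rest ⊤} | OUT={b:+, d:-, f:-; rest ⊤}

Merge at B3: IN[B3] = OUT[B2] = {a: +, b: ⊤, c: ⊤, d: ⊤, e: ⊤, f: -}
Applying B3's transfer function to that IN value gives OUT[B3] (row B3 above).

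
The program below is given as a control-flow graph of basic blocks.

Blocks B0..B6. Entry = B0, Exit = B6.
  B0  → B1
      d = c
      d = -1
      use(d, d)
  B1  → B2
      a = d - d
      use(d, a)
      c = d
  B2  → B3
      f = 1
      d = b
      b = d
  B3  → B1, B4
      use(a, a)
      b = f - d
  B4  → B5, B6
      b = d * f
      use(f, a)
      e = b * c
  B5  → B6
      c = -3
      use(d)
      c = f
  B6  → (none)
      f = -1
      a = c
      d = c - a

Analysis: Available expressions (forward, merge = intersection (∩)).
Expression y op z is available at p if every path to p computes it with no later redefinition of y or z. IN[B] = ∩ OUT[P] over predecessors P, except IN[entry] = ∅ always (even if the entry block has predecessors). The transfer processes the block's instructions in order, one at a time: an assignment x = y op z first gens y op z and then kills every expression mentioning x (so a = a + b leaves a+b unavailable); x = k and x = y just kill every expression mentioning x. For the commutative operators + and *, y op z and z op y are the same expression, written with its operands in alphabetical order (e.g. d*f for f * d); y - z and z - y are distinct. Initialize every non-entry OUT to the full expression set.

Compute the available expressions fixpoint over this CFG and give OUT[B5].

Answer: {d*f, f-d}

Trace:
Fixpoint table:
  B0:   IN={}   OUT={}
  B1:   IN={}   OUT={d-d}
  B2:   IN={d-d}   OUT={}
  B3:   IN={}   OUT={f-d}
  B4:   IN={f-d}   OUT={b*c, d*f, f-d}
  B5:   IN={b*c, d*f, f-d}   OUT={d*f, f-d}
  B6:   IN={d*f, f-d}   OUT={c-a}

Merge at B5: IN[B5] = OUT[B4] = {b*c, d*f, f-d}
Applying B5's transfer function to that IN value gives OUT[B5] (row B5 above).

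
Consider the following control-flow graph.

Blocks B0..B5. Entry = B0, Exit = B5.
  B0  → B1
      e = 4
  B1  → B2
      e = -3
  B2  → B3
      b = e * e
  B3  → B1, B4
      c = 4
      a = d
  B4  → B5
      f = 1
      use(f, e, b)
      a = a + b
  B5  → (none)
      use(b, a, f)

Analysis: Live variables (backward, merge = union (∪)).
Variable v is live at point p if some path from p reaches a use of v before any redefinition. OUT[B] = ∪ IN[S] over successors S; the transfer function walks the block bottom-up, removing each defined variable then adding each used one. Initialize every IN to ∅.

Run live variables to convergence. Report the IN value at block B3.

Fixpoint table:
  B0:  IN={d}  OUT={d}
  B1:  IN={d}  OUT={d, e}
  B2:  IN={d, e}  OUT={b, d, e}
  B3:  IN={b, d, e}  OUT={a, b, d, e}
  B4:  IN={a, b, e}  OUT={a, b, f}
  B5:  IN={a, b, f}  OUT={}

Merge at B3: OUT[B3] = IN[B1] ⊔ IN[B4] = {a, b, d, e}
Applying B3's transfer function to that OUT value gives IN[B3] (row B3 above).

Answer: {b, d, e}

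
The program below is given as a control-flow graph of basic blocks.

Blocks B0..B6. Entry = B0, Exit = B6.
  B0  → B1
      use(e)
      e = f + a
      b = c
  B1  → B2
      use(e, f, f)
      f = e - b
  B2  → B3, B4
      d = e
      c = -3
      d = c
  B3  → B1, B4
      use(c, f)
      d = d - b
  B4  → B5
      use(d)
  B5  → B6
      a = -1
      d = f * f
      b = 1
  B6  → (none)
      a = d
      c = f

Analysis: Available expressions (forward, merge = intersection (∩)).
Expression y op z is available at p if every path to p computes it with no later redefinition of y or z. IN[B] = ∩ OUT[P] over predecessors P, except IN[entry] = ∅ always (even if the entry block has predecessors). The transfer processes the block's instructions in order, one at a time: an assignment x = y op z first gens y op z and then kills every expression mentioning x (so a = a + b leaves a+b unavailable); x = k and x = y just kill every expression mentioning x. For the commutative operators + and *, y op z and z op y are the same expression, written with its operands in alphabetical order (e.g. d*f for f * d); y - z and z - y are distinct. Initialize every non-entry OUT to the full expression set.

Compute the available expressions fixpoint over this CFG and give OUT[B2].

Converged values:
  B0:  IN={}  OUT={a+f}
  B1:  IN={}  OUT={e-b}
  B2:  IN={e-b}  OUT={e-b}
  B3:  IN={e-b}  OUT={e-b}
  B4:  IN={e-b}  OUT={e-b}
  B5:  IN={e-b}  OUT={f*f}
  B6:  IN={f*f}  OUT={f*f}

Merge at B2: IN[B2] = OUT[B1] = {e-b}
Applying B2's transfer function to that IN value gives OUT[B2] (row B2 above).

Answer: {e-b}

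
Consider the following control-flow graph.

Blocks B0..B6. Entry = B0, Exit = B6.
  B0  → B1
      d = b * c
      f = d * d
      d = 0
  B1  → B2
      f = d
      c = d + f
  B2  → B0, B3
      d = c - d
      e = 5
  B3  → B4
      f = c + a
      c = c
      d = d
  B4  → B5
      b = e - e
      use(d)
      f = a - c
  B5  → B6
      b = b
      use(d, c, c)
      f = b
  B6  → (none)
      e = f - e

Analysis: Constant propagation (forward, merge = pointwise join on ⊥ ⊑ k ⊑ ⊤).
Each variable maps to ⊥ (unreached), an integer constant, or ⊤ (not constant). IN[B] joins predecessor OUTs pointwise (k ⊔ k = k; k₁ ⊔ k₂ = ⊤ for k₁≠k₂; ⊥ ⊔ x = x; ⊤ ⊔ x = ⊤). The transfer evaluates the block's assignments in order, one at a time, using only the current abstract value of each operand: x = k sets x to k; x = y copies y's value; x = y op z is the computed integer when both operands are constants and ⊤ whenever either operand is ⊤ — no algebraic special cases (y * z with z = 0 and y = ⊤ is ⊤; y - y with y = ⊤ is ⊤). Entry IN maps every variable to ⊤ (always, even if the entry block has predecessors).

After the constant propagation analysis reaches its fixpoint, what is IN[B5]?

Answer: {a: ⊤, b: 0, c: 0, d: 0, e: 5, f: ⊤}

Derivation:
Converged values:
  B0:  IN=(all ⊤)  OUT={d:0; rest ⊤}
  B1:  IN={d:0; rest ⊤}  OUT={c:0, d:0, f:0; rest ⊤}
  B2:  IN={c:0, d:0, f:0; rest ⊤}  OUT={c:0, d:0, e:5, f:0; rest ⊤}
  B3:  IN={c:0, d:0, e:5, f:0; rest ⊤}  OUT={c:0, d:0, e:5; rest ⊤}
  B4:  IN={c:0, d:0, e:5; rest ⊤}  OUT={b:0, c:0, d:0, e:5; rest ⊤}
  B5:  IN={b:0, c:0, d:0, e:5; rest ⊤}  OUT={b:0, c:0, d:0, e:5, f:0; rest ⊤}
  B6:  IN={b:0, c:0, d:0, e:5, f:0; rest ⊤}  OUT={b:0, c:0, d:0, e:-5, f:0; rest ⊤}

Merge at B5: IN[B5] = OUT[B4] = {a: ⊤, b: 0, c: 0, d: 0, e: 5, f: ⊤}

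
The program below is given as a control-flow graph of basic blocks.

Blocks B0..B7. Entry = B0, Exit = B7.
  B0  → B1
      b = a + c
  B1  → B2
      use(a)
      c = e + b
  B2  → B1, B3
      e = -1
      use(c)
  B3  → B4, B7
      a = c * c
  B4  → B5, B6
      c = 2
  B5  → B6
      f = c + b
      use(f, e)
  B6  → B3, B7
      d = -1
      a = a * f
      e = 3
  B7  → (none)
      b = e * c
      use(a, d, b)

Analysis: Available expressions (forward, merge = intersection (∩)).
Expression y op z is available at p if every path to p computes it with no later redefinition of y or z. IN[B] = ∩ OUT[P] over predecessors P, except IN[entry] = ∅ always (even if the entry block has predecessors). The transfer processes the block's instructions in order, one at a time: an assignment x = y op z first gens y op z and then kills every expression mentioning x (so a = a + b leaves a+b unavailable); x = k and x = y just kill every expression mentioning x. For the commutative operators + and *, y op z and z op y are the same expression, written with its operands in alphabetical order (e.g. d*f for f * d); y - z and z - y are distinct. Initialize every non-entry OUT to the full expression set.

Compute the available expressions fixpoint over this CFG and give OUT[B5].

Answer: {b+c}

Derivation:
Per-block solution:
  B0:  IN={}  OUT={a+c}
  B1:  IN={}  OUT={b+e}
  B2:  IN={b+e}  OUT={}
  B3:  IN={}  OUT={c*c}
  B4:  IN={c*c}  OUT={}
  B5:  IN={}  OUT={b+c}
  B6:  IN={}  OUT={}
  B7:  IN={}  OUT={c*e}

Merge at B5: IN[B5] = OUT[B4] = {}
Applying B5's transfer function to that IN value gives OUT[B5] (row B5 above).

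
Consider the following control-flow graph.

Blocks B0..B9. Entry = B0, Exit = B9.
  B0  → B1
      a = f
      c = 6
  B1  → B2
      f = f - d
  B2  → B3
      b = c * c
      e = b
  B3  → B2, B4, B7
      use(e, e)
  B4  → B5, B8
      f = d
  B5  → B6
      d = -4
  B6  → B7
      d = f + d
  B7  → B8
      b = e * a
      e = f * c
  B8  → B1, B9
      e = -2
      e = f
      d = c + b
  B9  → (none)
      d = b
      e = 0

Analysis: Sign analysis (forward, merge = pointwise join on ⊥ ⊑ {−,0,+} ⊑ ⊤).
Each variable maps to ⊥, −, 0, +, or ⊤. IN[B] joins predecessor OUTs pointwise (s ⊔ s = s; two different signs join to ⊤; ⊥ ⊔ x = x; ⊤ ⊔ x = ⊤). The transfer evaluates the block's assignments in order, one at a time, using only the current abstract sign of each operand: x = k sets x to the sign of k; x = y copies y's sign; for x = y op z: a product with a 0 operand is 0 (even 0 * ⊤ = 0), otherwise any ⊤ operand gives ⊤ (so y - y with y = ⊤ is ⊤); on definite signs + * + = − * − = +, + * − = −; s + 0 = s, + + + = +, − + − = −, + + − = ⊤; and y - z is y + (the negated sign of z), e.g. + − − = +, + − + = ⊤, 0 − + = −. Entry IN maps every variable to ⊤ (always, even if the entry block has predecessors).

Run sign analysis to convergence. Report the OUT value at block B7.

Per-block solution:
  B0: | IN=(all ⊤) | OUT={c:+; rest ⊤}
  B1: | IN={c:+; rest ⊤} | OUT={c:+; rest ⊤}
  B2: | IN={c:+; rest ⊤} | OUT={b:+, c:+, e:+; rest ⊤}
  B3: | IN={b:+, c:+, e:+; rest ⊤} | OUT={b:+, c:+, e:+; rest ⊤}
  B4: | IN={b:+, c:+, e:+; rest ⊤} | OUT={b:+, c:+, e:+; rest ⊤}
  B5: | IN={b:+, c:+, e:+; rest ⊤} | OUT={b:+, c:+, d:-, e:+; rest ⊤}
  B6: | IN={b:+, c:+, d:-, e:+; rest ⊤} | OUT={b:+, c:+, e:+; rest ⊤}
  B7: | IN={b:+, c:+, e:+; rest ⊤} | OUT={c:+; rest ⊤}
  B8: | IN={c:+; rest ⊤} | OUT={c:+; rest ⊤}
  B9: | IN={c:+; rest ⊤} | OUT={c:+, e:0; rest ⊤}

Merge at B7: IN[B7] = OUT[B3] ⊔ OUT[B6] = {a: ⊤, b: +, c: +, d: ⊤, e: +, f: ⊤}
Applying B7's transfer function to that IN value gives OUT[B7] (row B7 above).

Answer: {a: ⊤, b: ⊤, c: +, d: ⊤, e: ⊤, f: ⊤}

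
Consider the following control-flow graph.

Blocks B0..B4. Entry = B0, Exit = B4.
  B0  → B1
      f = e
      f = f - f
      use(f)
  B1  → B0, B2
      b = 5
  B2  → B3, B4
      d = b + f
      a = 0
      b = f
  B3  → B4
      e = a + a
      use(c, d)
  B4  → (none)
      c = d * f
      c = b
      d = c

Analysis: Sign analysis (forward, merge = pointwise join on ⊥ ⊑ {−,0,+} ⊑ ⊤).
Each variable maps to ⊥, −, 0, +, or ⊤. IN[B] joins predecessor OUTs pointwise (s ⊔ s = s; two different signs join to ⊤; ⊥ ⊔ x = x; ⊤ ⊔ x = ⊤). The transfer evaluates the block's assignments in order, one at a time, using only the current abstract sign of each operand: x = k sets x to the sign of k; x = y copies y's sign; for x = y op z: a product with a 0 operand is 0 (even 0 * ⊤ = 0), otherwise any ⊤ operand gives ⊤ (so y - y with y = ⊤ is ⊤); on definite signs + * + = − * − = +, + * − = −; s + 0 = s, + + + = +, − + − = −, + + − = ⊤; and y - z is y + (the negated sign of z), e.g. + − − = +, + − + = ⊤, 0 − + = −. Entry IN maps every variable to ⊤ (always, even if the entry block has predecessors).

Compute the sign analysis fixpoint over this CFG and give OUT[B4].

Answer: {a: 0, b: ⊤, c: ⊤, d: ⊤, e: ⊤, f: ⊤}

Derivation:
Per-block solution:
  B0:   IN=(all ⊤)   OUT=(all ⊤)
  B1:   IN=(all ⊤)   OUT={b:+; rest ⊤}
  B2:   IN={b:+; rest ⊤}   OUT={a:0; rest ⊤}
  B3:   IN={a:0; rest ⊤}   OUT={a:0, e:0; rest ⊤}
  B4:   IN={a:0; rest ⊤}   OUT={a:0; rest ⊤}

Merge at B4: IN[B4] = OUT[B2] ⊔ OUT[B3] = {a: 0, b: ⊤, c: ⊤, d: ⊤, e: ⊤, f: ⊤}
Applying B4's transfer function to that IN value gives OUT[B4] (row B4 above).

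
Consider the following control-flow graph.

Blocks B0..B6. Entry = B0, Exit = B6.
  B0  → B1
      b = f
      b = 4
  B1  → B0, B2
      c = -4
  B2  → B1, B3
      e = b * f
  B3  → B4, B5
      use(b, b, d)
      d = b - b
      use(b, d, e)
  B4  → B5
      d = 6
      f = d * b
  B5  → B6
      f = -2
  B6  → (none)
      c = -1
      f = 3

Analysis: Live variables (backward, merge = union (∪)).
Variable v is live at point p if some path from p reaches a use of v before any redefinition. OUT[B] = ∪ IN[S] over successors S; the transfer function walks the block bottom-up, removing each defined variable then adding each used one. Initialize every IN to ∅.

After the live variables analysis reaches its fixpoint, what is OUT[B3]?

Answer: {b}

Trace:
Converged values:
  B0:   IN={d, f}   OUT={b, d, f}
  B1:   IN={b, d, f}   OUT={b, d, f}
  B2:   IN={b, d, f}   OUT={b, d, e, f}
  B3:   IN={b, d, e}   OUT={b}
  B4:   IN={b}   OUT={}
  B5:   IN={}   OUT={}
  B6:   IN={}   OUT={}

Merge at B3: OUT[B3] = IN[B4] ⊔ IN[B5] = {b}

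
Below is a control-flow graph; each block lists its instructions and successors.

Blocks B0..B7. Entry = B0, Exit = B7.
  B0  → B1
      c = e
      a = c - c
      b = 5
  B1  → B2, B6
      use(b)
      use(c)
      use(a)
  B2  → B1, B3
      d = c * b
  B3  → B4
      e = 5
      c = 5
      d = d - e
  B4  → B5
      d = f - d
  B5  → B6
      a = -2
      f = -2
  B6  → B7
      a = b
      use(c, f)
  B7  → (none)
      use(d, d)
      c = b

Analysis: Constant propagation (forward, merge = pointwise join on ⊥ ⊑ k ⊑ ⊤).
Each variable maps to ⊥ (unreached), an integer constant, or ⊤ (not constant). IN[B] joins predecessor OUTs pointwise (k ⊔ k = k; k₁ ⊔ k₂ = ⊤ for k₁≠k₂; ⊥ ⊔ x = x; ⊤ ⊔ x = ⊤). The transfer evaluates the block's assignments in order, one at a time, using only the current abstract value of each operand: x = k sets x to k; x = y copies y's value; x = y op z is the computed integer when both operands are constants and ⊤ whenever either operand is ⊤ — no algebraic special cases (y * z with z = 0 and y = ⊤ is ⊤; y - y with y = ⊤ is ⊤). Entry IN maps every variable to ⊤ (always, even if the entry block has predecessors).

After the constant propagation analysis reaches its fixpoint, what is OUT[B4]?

Fixpoint table:
  B0:  IN=(all ⊤)  OUT={b:5; rest ⊤}
  B1:  IN={b:5; rest ⊤}  OUT={b:5; rest ⊤}
  B2:  IN={b:5; rest ⊤}  OUT={b:5; rest ⊤}
  B3:  IN={b:5; rest ⊤}  OUT={b:5, c:5, e:5; rest ⊤}
  B4:  IN={b:5, c:5, e:5; rest ⊤}  OUT={b:5, c:5, e:5; rest ⊤}
  B5:  IN={b:5, c:5, e:5; rest ⊤}  OUT={a:-2, b:5, c:5, e:5, f:-2; rest ⊤}
  B6:  IN={b:5; rest ⊤}  OUT={a:5, b:5; rest ⊤}
  B7:  IN={a:5, b:5; rest ⊤}  OUT={a:5, b:5, c:5; rest ⊤}

Merge at B4: IN[B4] = OUT[B3] = {a: ⊤, b: 5, c: 5, d: ⊤, e: 5, f: ⊤}
Applying B4's transfer function to that IN value gives OUT[B4] (row B4 above).

Answer: {a: ⊤, b: 5, c: 5, d: ⊤, e: 5, f: ⊤}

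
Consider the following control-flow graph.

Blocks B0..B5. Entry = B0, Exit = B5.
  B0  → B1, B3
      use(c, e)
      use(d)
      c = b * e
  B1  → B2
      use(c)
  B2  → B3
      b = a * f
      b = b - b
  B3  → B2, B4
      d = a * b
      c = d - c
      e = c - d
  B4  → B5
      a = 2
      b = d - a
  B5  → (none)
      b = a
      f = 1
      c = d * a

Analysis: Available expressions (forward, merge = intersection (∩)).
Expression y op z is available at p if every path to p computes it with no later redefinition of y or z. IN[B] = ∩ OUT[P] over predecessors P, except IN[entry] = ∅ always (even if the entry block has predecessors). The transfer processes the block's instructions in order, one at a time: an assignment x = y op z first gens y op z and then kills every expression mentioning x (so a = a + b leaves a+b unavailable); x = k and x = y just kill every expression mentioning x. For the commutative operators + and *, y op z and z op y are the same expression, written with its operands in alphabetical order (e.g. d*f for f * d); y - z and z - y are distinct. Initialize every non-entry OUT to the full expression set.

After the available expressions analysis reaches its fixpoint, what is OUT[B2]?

Converged values:
  B0:  IN={}  OUT={b*e}
  B1:  IN={b*e}  OUT={b*e}
  B2:  IN={}  OUT={a*f}
  B3:  IN={}  OUT={a*b, c-d}
  B4:  IN={a*b, c-d}  OUT={c-d, d-a}
  B5:  IN={c-d, d-a}  OUT={a*d, d-a}

Merge at B2: IN[B2] = OUT[B1] ∩ OUT[B3] = {}
Applying B2's transfer function to that IN value gives OUT[B2] (row B2 above).

Answer: {a*f}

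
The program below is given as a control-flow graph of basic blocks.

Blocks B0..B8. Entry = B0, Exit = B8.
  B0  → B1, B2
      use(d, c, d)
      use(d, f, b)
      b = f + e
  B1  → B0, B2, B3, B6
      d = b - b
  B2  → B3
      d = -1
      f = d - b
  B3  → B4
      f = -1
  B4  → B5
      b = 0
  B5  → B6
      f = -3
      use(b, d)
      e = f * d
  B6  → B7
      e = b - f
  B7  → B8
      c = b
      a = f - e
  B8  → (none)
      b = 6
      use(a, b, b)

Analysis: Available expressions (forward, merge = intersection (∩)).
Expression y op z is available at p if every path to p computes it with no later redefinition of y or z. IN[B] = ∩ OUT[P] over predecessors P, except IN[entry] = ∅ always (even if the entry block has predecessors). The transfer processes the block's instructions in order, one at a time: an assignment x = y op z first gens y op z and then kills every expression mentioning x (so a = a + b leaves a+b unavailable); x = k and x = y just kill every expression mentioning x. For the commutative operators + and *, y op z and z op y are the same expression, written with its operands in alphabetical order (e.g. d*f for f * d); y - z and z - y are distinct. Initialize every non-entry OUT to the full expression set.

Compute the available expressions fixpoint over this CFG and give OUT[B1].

Answer: {b-b, e+f}

Derivation:
Fixpoint table:
  B0: | IN={} | OUT={e+f}
  B1: | IN={e+f} | OUT={b-b, e+f}
  B2: | IN={e+f} | OUT={d-b}
  B3: | IN={} | OUT={}
  B4: | IN={} | OUT={}
  B5: | IN={} | OUT={d*f}
  B6: | IN={} | OUT={b-f}
  B7: | IN={b-f} | OUT={b-f, f-e}
  B8: | IN={b-f, f-e} | OUT={f-e}

Merge at B1: IN[B1] = OUT[B0] = {e+f}
Applying B1's transfer function to that IN value gives OUT[B1] (row B1 above).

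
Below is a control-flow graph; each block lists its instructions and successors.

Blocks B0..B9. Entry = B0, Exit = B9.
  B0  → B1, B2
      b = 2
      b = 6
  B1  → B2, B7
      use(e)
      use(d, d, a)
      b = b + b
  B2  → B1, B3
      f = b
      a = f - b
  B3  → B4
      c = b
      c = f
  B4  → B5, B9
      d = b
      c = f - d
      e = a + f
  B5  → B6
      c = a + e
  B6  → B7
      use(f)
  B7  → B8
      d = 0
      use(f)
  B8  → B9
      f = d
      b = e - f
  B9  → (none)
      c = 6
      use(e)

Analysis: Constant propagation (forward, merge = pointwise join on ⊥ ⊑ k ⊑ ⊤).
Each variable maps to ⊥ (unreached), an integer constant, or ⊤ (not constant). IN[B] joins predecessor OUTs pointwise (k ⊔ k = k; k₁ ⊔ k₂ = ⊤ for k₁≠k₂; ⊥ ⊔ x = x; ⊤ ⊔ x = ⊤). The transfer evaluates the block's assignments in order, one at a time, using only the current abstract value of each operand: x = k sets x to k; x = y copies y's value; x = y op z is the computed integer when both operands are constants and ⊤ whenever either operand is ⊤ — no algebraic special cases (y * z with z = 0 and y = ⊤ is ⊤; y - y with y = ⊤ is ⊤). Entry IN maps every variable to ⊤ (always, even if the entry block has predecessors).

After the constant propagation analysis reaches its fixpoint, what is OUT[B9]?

Fixpoint table:
  B0:   IN=(all ⊤)   OUT={b:6; rest ⊤}
  B1:   IN=(all ⊤)   OUT=(all ⊤)
  B2:   IN=(all ⊤)   OUT=(all ⊤)
  B3:   IN=(all ⊤)   OUT=(all ⊤)
  B4:   IN=(all ⊤)   OUT=(all ⊤)
  B5:   IN=(all ⊤)   OUT=(all ⊤)
  B6:   IN=(all ⊤)   OUT=(all ⊤)
  B7:   IN=(all ⊤)   OUT={d:0; rest ⊤}
  B8:   IN={d:0; rest ⊤}   OUT={d:0, f:0; rest ⊤}
  B9:   IN=(all ⊤)   OUT={c:6; rest ⊤}

Merge at B9: IN[B9] = OUT[B4] ⊔ OUT[B8] = {a: ⊤, b: ⊤, c: ⊤, d: ⊤, e: ⊤, f: ⊤}
Applying B9's transfer function to that IN value gives OUT[B9] (row B9 above).

Answer: {a: ⊤, b: ⊤, c: 6, d: ⊤, e: ⊤, f: ⊤}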